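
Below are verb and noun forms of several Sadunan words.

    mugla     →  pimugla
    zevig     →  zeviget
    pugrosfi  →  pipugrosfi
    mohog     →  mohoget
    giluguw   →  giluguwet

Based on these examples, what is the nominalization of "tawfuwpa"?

pitawfuwpa

zevig and pugrosfi both have last vowel 'i' yet inflect differently (zeviget, pipugrosfi), so the last vowel is not what conditions the rule; whether the stem ends in a vowel or a consonant is.
"tawfuwpa" ends in a vowel. The stems ending in a vowel (mugla → pimugla, pugrosfi → pipugrosfi) add the prefix pi-.
The other pattern: stems ending in a consonant add -et.
So tawfuwpa → pitawfuwpa.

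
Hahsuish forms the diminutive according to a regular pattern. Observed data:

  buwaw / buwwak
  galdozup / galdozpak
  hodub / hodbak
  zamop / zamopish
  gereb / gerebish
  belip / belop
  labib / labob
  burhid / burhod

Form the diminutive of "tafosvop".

galdozup and zamop both end in -p yet inflect differently (galdozpak, zamopish), so the final letter is not what conditions the rule; the last vowel is.
"tafosvop" has last vowel 'o'. The one such stem in the data (zamop → zamopish) adds -ish, so the same rule applies.
The other patterns: stems whose last vowel is 'a' or 'u' delete the last vowel and add -ak; stems whose last vowel is 'i' change the last vowel to 'o'.
So tafosvop → tafosvopish.

tafosvopish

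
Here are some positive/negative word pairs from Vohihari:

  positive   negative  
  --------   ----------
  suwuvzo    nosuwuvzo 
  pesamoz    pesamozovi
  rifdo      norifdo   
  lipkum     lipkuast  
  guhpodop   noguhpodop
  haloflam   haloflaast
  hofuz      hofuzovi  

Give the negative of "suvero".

nosuvero

lipkum and hofuz both have last vowel 'u' yet inflect differently (lipkuast, hofuzovi), so the last vowel is not what conditions the rule; the final letter is.
"suvero" ends in -o. The stems ending in -o (suwuvzo → nosuwuvzo, rifdo → norifdo) add the prefix no-.
So suvero → nosuvero.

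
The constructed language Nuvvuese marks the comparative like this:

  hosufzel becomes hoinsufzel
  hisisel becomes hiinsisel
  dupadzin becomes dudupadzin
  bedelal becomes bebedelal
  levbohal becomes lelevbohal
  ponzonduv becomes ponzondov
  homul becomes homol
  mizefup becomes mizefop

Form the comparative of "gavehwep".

hosufzel and bedelal both end in -l yet inflect differently (hoinsufzel, bebedelal), so the final letter is not what conditions the rule; the last vowel is.
"gavehwep" has last vowel 'e'. The stems whose last vowel is 'e' (hosufzel → hoinsufzel, hisisel → hiinsisel) insert -in- after the first vowel.
So gavehwep → gainvehwep.

gainvehwep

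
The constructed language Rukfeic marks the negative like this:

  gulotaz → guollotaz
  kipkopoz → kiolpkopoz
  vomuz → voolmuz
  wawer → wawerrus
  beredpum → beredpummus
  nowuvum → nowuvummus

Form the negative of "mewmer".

vomuz and beredpum both have last vowel 'u' yet inflect differently (voolmuz, beredpummus), so the last vowel is not what conditions the rule; the final letter is.
"mewmer" ends in -r. The one such stem in the data (wawer → wawerrus) doubles the final consonant and adds -us (as do beredpum, nowuvum), so the same rule applies.
The other pattern: stems ending in -z insert -ol- after the first vowel.
So mewmer → mewmerrus.

mewmerrus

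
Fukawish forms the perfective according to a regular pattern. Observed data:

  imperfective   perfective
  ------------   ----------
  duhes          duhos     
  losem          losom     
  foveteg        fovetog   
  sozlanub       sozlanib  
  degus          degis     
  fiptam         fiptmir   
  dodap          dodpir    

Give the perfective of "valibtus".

duhes and degus both end in -s yet inflect differently (duhos, degis), so the final letter is not what conditions the rule; the last vowel is.
"valibtus" has last vowel 'u'. The stems whose last vowel is 'u' (sozlanub → sozlanib, degus → degis) change the last vowel to 'i'.
So valibtus → valibtis.

valibtis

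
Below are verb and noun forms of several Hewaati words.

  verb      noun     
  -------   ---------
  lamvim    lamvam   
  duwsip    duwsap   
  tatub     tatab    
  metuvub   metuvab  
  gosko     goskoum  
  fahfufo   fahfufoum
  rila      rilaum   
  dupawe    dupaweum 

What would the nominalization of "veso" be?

"veso" ends in a vowel. The stems ending in a vowel (gosko → goskoum, dupawe → dupaweum, rila → rilaum) add -um.
The other pattern: stems ending in a consonant change the last vowel to 'a'.
So veso → vesoum.

vesoum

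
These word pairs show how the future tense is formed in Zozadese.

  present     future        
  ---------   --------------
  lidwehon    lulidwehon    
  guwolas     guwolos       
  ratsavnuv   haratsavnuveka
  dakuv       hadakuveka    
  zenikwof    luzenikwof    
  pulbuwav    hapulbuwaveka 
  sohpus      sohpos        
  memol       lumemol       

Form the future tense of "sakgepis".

"sakgepis" ends in -s. The stems ending in -s (sohpus → sohpos, guwolas → guwolos) change the last vowel to 'o'.
The other patterns: stems ending in -v add ha- … -eka around the stem; stems ending in -f, -l or -n add the prefix lu-.
So sakgepis → sakgepos.

sakgepos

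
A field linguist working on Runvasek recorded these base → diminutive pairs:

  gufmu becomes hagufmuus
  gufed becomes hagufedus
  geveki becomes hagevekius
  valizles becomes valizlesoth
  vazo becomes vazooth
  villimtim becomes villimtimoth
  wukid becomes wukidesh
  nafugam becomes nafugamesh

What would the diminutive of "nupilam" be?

gufed and wukid both end in -d yet inflect differently (hagufedus, wukidesh), so the final letter is not what conditions the rule; the first letter is.
"nupilam" begins with n-. The one such stem in the data (nafugam → nafugamesh) adds -esh, so the same rule applies.
So nupilam → nupilamesh.

nupilamesh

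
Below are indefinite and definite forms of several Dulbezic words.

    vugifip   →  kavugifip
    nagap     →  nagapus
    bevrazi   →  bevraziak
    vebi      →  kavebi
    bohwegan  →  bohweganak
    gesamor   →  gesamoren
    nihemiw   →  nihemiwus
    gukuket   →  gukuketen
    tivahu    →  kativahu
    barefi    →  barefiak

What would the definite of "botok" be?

botokak

bevrazi and vebi both end in -i yet inflect differently (bevraziak, kavebi), so the final letter is not what conditions the rule; the first letter is.
"botok" begins with b-. The stems beginning with b- (bevrazi → bevraziak, barefi → barefiak, bohwegan → bohweganak) add -ak.
The other patterns: stems beginning with n- add -us; stems beginning with g- add -en; stems beginning with t- or v- add the prefix ka-.
So botok → botokak.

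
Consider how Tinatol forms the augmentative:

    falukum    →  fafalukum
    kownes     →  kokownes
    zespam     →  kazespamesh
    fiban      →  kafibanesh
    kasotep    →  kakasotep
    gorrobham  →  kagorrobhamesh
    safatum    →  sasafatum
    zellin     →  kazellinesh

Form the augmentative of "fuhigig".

kafuhigigesh

gorrobham and falukum both end in -m yet inflect differently (kagorrobhamesh, fafalukum), so the final letter is not what conditions the rule; the last vowel is.
"fuhigig" has last vowel 'i'. The one such stem in the data (zellin → kazellinesh) adds ka- … -esh around the stem, so the same rule applies.
The other pattern: stems whose last vowel is 'e' or 'u' repeat the first consonant+vowel as a prefix.
So fuhigig → kafuhigigesh.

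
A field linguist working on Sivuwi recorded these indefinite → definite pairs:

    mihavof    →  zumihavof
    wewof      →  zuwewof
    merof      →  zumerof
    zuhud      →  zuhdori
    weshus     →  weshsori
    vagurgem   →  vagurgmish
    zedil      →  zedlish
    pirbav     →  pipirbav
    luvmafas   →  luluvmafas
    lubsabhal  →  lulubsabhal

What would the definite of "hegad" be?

hehegad

weshus and luvmafas both end in -s yet inflect differently (weshsori, luluvmafas), so the final letter is not what conditions the rule; the last vowel is.
"hegad" has last vowel 'a'. The stems whose last vowel is 'a' (pirbav → pipirbav, luvmafas → luluvmafas, lubsabhal → lulubsabhal) repeat the first consonant+vowel as a prefix.
The other patterns: stems whose last vowel is 'o' add the prefix zu-; stems whose last vowel is 'u' delete the last vowel and add -ori; stems whose last vowel is 'e' or 'i' delete the last vowel and add -ish.
So hegad → hehegad.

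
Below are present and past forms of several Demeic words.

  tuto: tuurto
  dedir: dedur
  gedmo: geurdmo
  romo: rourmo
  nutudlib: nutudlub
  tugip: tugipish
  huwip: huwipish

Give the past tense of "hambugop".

"hambugop" ends in -p. The stems ending in -p (tugip → tugipish, huwip → huwipish) add -ish.
So hambugop → hambugopish.

hambugopish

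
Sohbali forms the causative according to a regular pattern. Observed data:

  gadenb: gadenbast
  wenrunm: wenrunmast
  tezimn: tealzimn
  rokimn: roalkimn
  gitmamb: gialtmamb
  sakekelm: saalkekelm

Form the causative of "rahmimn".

gadenb and gitmamb both end in -b yet inflect differently (gadenbast, gialtmamb), so the final letter is not what conditions the rule; the second-to-last letter is.
"rahmimn" has second-to-last letter 'm'. The stems whose second-to-last letter is 'm' (tezimn → tealzimn, rokimn → roalkimn, gitmamb → gialtmamb) insert -al- after the first vowel.
So rahmimn → raalhmimn.

raalhmimn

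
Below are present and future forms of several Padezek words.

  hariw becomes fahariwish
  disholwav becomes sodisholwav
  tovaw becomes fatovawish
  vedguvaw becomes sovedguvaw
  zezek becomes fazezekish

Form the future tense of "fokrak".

fafokrakish

vedguvaw and hariw both end in -w yet inflect differently (sovedguvaw, fahariwish), so the final letter is not what conditions the rule; the number of vowels is.
"fokrak" has 2 vowels. The stems with 2 vowels (zezek → fazezekish, hariw → fahariwish, tovaw → fatovawish) add fa- … -ish around the stem.
The other pattern: stems with 3 vowels add the prefix so-.
So fokrak → fafokrakish.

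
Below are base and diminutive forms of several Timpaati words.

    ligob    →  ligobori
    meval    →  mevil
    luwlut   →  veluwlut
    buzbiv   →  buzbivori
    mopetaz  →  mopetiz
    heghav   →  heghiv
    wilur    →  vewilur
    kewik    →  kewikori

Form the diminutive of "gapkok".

gapkokori

heghav and buzbiv both end in -v yet inflect differently (heghiv, buzbivori), so the final letter is not what conditions the rule; the last vowel is.
"gapkok" has last vowel 'o'. The one such stem in the data (ligob → ligobori) adds -ori, so the same rule applies.
The other patterns: stems whose last vowel is 'a' change the last vowel to 'i'; stems whose last vowel is 'u' add the prefix ve-.
So gapkok → gapkokori.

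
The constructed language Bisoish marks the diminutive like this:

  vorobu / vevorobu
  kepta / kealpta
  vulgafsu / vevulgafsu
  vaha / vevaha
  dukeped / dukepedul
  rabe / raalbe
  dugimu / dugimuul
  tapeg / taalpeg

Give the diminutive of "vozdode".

vevozdode

"vozdode" begins with v-. The stems beginning with v- (vorobu → vevorobu, vaha → vevaha, vulgafsu → vevulgafsu) add the prefix ve-.
The other patterns: stems beginning with d- add -ul; stems beginning with k-, r- or t- insert -al- after the first vowel.
So vozdode → vevozdode.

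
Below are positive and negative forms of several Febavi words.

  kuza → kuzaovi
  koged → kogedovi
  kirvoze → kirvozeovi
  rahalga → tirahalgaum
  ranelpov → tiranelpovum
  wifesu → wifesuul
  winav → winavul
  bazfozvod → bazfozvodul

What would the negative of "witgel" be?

witgelul

kuza and rahalga both end in -a yet inflect differently (kuzaovi, tirahalgaum), so the final letter is not what conditions the rule; the first letter is.
"witgel" begins with w-. The stems beginning with w- (wifesu → wifesuul, winav → winavul) add -ul.
The other patterns: stems beginning with k- add -ovi; stems beginning with r- add ti- … -um around the stem.
So witgel → witgelul.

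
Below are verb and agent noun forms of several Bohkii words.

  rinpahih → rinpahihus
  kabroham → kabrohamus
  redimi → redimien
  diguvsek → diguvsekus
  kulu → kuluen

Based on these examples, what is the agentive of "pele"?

peleen

redimi and rinpahih both have last vowel 'i' yet inflect differently (redimien, rinpahihus), so the last vowel is not what conditions the rule; whether the stem ends in a vowel or a consonant is.
"pele" ends in a vowel. The stems ending in a vowel (kulu → kuluen, redimi → redimien) add -en.
So pele → peleen.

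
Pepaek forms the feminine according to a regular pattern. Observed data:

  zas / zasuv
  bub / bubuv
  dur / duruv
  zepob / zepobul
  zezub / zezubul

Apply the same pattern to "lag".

"lag" has 1 vowel. The stems with 1 vowel (zas → zasuv, bub → bubuv, dur → duruv) add -uv.
The other pattern: stems with 2 vowels add -ul.
So lag → laguv.

laguv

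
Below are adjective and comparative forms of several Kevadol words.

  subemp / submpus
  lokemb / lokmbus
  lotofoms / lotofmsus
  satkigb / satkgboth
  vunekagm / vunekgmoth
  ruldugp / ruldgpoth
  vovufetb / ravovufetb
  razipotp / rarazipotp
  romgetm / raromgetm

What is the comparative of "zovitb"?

razovitb

"zovitb" has second-to-last letter 't'. The stems whose second-to-last letter is 't' (vovufetb → ravovufetb, razipotp → rarazipotp, romgetm → raromgetm) add the prefix ra-.
The other patterns: stems whose second-to-last letter is 'm' delete the last vowel and add -us; stems whose second-to-last letter is 'g' delete the last vowel and add -oth.
So zovitb → razovitb.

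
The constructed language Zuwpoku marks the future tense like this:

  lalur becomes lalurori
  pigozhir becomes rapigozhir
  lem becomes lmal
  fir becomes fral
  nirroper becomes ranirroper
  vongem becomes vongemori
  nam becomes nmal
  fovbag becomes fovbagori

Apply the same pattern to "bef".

bfal

nam and vongem both end in -m yet inflect differently (nmal, vongemori), so the final letter is not what conditions the rule; the number of vowels is.
"bef" has 1 vowel. The stems with 1 vowel (nam → nmal, fir → fral, lem → lmal) delete the last vowel and add -al.
So bef → bfal.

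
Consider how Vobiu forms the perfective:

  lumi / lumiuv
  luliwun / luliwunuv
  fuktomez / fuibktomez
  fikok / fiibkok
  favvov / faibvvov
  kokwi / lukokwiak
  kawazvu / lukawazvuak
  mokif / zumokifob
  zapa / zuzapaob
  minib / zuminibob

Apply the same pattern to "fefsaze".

feibfsaze

lumi and kokwi both end in -i yet inflect differently (lumiuv, lukokwiak), so the final letter is not what conditions the rule; the first letter is.
"fefsaze" begins with f-. The stems beginning with f- (fuktomez → fuibktomez, fikok → fiibkok, favvov → faibvvov) insert -ib- after the first vowel.
The other patterns: stems beginning with l- add -uv; stems beginning with k- add lu- … -ak around the stem; stems beginning with m- or z- add zu- … -ob around the stem.
So fefsaze → feibfsaze.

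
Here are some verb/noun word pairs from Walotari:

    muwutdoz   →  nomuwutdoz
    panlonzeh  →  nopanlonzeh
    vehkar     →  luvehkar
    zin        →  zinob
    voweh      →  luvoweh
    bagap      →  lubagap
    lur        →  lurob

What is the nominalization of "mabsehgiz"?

nomabsehgiz

lur and vehkar both end in -r yet inflect differently (lurob, luvehkar), so the final letter is not what conditions the rule; the number of vowels is.
"mabsehgiz" has 3 vowels. The stems with 3 vowels (panlonzeh → nopanlonzeh, muwutdoz → nomuwutdoz) add the prefix no-.
The other patterns: stems with 1 vowel add -ob; stems with 2 vowels add the prefix lu-.
So mabsehgiz → nomabsehgiz.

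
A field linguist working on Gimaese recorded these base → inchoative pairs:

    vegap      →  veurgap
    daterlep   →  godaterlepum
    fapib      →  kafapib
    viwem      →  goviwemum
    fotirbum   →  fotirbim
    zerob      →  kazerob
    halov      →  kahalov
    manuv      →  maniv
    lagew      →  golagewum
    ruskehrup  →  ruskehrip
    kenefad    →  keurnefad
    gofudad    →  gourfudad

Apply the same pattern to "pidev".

gopidevum

daterlep and vegap both end in -p yet inflect differently (godaterlepum, veurgap), so the final letter is not what conditions the rule; the last vowel is.
"pidev" has last vowel 'e'. The stems whose last vowel is 'e' (lagew → golagewum, daterlep → godaterlepum, viwem → goviwemum) add go- … -um around the stem.
The other patterns: stems whose last vowel is 'a' insert -ur- after the first vowel; stems whose last vowel is 'u' change the last vowel to 'i'; stems whose last vowel is 'i' or 'o' add the prefix ka-.
So pidev → gopidevum.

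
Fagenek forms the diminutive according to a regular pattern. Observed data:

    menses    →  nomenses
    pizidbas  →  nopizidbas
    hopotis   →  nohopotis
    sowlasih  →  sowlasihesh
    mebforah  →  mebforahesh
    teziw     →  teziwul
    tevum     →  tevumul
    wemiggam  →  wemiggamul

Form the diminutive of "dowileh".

"dowileh" ends in -h. The stems ending in -h (sowlasih → sowlasihesh, mebforah → mebforahesh) add -esh.
So dowileh → dowilehesh.

dowilehesh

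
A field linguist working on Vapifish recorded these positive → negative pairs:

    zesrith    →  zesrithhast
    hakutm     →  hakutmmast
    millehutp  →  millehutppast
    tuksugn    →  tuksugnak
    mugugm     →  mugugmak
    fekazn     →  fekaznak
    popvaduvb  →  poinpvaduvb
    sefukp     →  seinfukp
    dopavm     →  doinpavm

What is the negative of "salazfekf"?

hakutm and mugugm both end in -m yet inflect differently (hakutmmast, mugugmak), so the final letter is not what conditions the rule; the second-to-last letter is.
"salazfekf" has second-to-last letter 'k'. The one such stem in the data (sefukp → seinfukp) inserts -in- after the first vowel (as do popvaduvb, dopavm), so the same rule applies.
So salazfekf → sainlazfekf.

sainlazfekf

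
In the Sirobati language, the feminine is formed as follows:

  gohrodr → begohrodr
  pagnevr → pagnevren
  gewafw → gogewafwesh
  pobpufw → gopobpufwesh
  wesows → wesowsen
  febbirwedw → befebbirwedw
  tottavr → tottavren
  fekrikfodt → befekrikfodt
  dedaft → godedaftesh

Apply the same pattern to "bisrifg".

gobisrifgesh

febbirwedw and pobpufw both end in -w yet inflect differently (befebbirwedw, gopobpufwesh), so the final letter is not what conditions the rule; the second-to-last letter is.
"bisrifg" has second-to-last letter 'f'. The stems whose second-to-last letter is 'f' (pobpufw → gopobpufwesh, gewafw → gogewafwesh, dedaft → godedaftesh) add go- … -esh around the stem.
The other patterns: stems whose second-to-last letter is 'd' add the prefix be-; stems whose second-to-last letter is 'v' or 'w' add -en.
So bisrifg → gobisrifgesh.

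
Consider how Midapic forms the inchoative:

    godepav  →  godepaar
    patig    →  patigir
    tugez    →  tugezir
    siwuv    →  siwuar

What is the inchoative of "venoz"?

venozir

siwuv and patig both have 2 vowels yet inflect differently (siwuar, patigir), so the number of vowels is not what conditions the rule; the final letter is.
"venoz" ends in -z. The one such stem in the data (tugez → tugezir) adds -ir, so the same rule applies.
So venoz → venozir.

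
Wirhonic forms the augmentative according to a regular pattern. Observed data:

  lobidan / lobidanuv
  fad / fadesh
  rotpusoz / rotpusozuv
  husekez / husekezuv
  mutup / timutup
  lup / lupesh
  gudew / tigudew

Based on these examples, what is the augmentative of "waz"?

wazesh

lup and mutup both end in -p yet inflect differently (lupesh, timutup), so the final letter is not what conditions the rule; the number of vowels is.
"waz" has 1 vowel. The stems with 1 vowel (lup → lupesh, fad → fadesh) add -esh.
The other patterns: stems with 2 vowels add the prefix ti-; stems with 3 vowels add -uv.
So waz → wazesh.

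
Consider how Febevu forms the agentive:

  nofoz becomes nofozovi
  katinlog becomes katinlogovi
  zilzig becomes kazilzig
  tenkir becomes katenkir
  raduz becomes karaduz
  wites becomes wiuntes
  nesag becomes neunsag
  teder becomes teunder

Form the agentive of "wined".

wiunned

katinlog and zilzig both end in -g yet inflect differently (katinlogovi, kazilzig), so the final letter is not what conditions the rule; the last vowel is.
"wined" has last vowel 'e'. The stems whose last vowel is 'e' (wites → wiuntes, teder → teunder) insert -un- after the first vowel.
The other patterns: stems whose last vowel is 'o' add -ovi; stems whose last vowel is 'i' or 'u' add the prefix ka-.
So wined → wiunned.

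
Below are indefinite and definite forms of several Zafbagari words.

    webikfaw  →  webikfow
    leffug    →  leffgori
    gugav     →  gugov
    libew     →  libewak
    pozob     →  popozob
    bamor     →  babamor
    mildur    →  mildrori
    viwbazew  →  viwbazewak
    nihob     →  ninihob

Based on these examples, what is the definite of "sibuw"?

viwbazew and webikfaw both end in -w yet inflect differently (viwbazewak, webikfow), so the final letter is not what conditions the rule; the last vowel is.
"sibuw" has last vowel 'u'. The stems whose last vowel is 'u' (leffug → leffgori, mildur → mildrori) delete the last vowel and add -ori.
The other patterns: stems whose last vowel is 'e' add -ak; stems whose last vowel is 'o' repeat the first consonant+vowel as a prefix; stems whose last vowel is 'a' change the last vowel to 'o'.
So sibuw → sibwori.

sibwori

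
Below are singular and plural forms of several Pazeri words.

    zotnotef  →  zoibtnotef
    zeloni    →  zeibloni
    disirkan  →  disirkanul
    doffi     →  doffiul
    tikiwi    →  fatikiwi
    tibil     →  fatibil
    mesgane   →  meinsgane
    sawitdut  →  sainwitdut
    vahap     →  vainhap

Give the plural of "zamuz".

zaibmuz

zeloni and doffi both end in -i yet inflect differently (zeibloni, doffiul), so the final letter is not what conditions the rule; the first letter is.
"zamuz" begins with z-. The stems beginning with z- (zotnotef → zoibtnotef, zeloni → zeibloni) insert -ib- after the first vowel.
The other patterns: stems beginning with d- add -ul; stems beginning with t- add the prefix fa-; stems beginning with m-, s- or v- insert -in- after the first vowel.
So zamuz → zaibmuz.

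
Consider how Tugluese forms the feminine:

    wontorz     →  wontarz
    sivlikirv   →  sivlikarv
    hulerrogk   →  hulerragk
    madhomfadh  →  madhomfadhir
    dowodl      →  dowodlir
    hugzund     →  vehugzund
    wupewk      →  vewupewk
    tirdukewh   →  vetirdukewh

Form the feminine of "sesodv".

hulerrogk and wupewk both end in -k yet inflect differently (hulerragk, vewupewk), so the final letter is not what conditions the rule; the second-to-last letter is.
"sesodv" has second-to-last letter 'd'. The stems whose second-to-last letter is 'd' (madhomfadh → madhomfadhir, dowodl → dowodlir) add -ir.
So sesodv → sesodvir.

sesodvir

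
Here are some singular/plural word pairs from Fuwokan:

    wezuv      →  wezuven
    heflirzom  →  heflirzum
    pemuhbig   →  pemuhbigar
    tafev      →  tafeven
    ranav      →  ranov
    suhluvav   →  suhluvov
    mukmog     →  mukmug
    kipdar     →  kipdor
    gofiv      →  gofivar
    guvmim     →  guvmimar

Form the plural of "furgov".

furguv

heflirzom and guvmim both end in -m yet inflect differently (heflirzum, guvmimar), so the final letter is not what conditions the rule; the last vowel is.
"furgov" has last vowel 'o'. The stems whose last vowel is 'o' (mukmog → mukmug, heflirzom → heflirzum) change the last vowel to 'u'.
So furgov → furguv.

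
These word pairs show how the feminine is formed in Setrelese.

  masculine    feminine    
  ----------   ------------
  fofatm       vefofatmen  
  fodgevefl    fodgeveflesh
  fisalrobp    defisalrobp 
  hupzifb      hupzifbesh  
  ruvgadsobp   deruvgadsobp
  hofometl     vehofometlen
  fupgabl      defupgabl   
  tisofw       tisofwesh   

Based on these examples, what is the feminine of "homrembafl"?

fodgevefl and hofometl both end in -l yet inflect differently (fodgeveflesh, vehofometlen), so the final letter is not what conditions the rule; the second-to-last letter is.
"homrembafl" has second-to-last letter 'f'. The stems whose second-to-last letter is 'f' (fodgevefl → fodgeveflesh, hupzifb → hupzifbesh, tisofw → tisofwesh) add -esh.
The other patterns: stems whose second-to-last letter is 't' add ve- … -en around the stem; stems whose second-to-last letter is 'b' add the prefix de-.
So homrembafl → homrembaflesh.

homrembaflesh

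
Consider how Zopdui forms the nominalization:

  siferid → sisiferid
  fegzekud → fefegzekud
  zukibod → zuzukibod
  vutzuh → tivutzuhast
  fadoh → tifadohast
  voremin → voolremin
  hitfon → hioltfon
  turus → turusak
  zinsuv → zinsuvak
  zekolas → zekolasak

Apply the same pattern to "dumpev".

dumpevak

fegzekud and vutzuh both have last vowel 'u' yet inflect differently (fefegzekud, tivutzuhast), so the last vowel is not what conditions the rule; the final letter is.
"dumpev" ends in -v. The one such stem in the data (zinsuv → zinsuvak) adds -ak, so the same rule applies.
So dumpev → dumpevak.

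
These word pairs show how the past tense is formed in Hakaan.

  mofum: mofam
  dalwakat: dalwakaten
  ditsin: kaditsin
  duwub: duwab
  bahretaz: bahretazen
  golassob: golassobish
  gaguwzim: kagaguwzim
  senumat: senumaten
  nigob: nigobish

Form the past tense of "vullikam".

"vullikam" has last vowel 'a'. The stems whose last vowel is 'a' (senumat → senumaten, dalwakat → dalwakaten, bahretaz → bahretazen) add -en.
The other patterns: stems whose last vowel is 'i' add the prefix ka-; stems whose last vowel is 'u' change the last vowel to 'a'; stems whose last vowel is 'o' add -ish.
So vullikam → vullikamen.

vullikamen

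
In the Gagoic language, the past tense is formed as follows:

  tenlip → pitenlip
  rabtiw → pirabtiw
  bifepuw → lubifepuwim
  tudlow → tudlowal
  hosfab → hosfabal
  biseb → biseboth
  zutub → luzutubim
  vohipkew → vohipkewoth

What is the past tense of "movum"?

lumovumim

biseb and hosfab both end in -b yet inflect differently (biseboth, hosfabal), so the final letter is not what conditions the rule; the last vowel is.
"movum" has last vowel 'u'. The stems whose last vowel is 'u' (bifepuw → lubifepuwim, zutub → luzutubim) add lu- … -im around the stem.
So movum → lumovumim.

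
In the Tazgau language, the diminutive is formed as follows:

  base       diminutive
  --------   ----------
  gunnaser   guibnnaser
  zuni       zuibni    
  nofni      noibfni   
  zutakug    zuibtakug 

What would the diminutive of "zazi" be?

zaibzi

Every pair shown (gunnaser → guibnnaser, zuni → zuibni, nofni → noibfni, …) follows the same rule: insert -ib- after the first vowel.
So zazi → zaibzi.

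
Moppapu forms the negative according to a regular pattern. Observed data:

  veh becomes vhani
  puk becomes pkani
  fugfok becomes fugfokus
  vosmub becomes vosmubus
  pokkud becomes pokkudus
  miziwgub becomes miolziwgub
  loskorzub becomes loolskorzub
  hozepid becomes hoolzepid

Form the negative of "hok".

hkani

puk and fugfok both end in -k yet inflect differently (pkani, fugfokus), so the final letter is not what conditions the rule; the number of vowels is.
"hok" has 1 vowel. The stems with 1 vowel (veh → vhani, puk → pkani) delete the last vowel and add -ani.
So hok → hkani.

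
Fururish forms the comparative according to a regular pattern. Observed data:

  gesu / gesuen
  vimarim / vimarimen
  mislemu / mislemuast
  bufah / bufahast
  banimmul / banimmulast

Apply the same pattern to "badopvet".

mislemu and gesu both end in -u yet inflect differently (mislemuast, gesuen), so the final letter is not what conditions the rule; the first letter is.
"badopvet" begins with b-. The stems beginning with b- (banimmul → banimmulast, bufah → bufahast) add -ast.
So badopvet → badopvetast.

badopvetast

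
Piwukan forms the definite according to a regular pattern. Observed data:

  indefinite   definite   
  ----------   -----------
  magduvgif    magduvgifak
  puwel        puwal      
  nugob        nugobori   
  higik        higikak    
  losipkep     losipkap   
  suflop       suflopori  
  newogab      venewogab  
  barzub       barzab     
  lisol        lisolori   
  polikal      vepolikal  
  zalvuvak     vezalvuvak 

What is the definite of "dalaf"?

vedalaf

nugob and barzub both end in -b yet inflect differently (nugobori, barzab), so the final letter is not what conditions the rule; the last vowel is.
"dalaf" has last vowel 'a'. The stems whose last vowel is 'a' (polikal → vepolikal, newogab → venewogab, zalvuvak → vezalvuvak) add the prefix ve-.
The other patterns: stems whose last vowel is 'i' add -ak; stems whose last vowel is 'o' add -ori; stems whose last vowel is 'e' or 'u' change the last vowel to 'a'.
So dalaf → vedalaf.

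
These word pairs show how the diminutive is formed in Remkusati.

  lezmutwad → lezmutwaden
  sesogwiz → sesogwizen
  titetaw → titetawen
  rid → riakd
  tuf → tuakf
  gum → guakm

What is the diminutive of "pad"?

lezmutwad and rid both end in -d yet inflect differently (lezmutwaden, riakd), so the final letter is not what conditions the rule; the number of vowels is.
"pad" has 1 vowel. The stems with 1 vowel (rid → riakd, tuf → tuakf, gum → guakm) insert -ak- after the first vowel.
The other pattern: stems with 3 vowels add -en.
So pad → paakd.

paakd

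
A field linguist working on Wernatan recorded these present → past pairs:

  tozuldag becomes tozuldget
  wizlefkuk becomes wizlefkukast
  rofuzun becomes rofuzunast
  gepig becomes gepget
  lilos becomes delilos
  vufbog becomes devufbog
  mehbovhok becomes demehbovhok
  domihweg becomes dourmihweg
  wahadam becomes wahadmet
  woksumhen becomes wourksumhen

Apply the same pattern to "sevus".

domihweg and vufbog both end in -g yet inflect differently (dourmihweg, devufbog), so the final letter is not what conditions the rule; the last vowel is.
"sevus" has last vowel 'u'. The stems whose last vowel is 'u' (wizlefkuk → wizlefkukast, rofuzun → rofuzunast) add -ast.
The other patterns: stems whose last vowel is 'e' insert -ur- after the first vowel; stems whose last vowel is 'o' add the prefix de-; stems whose last vowel is 'a' or 'i' delete the last vowel and add -et.
So sevus → sevusast.

sevusast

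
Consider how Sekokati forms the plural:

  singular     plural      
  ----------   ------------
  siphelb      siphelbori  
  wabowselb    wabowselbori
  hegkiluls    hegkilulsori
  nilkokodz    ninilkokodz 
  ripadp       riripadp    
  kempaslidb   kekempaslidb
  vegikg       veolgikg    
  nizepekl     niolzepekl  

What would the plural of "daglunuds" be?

dadaglunuds

siphelb and kempaslidb both end in -b yet inflect differently (siphelbori, kekempaslidb), so the final letter is not what conditions the rule; the second-to-last letter is.
"daglunuds" has second-to-last letter 'd'. The stems whose second-to-last letter is 'd' (nilkokodz → ninilkokodz, ripadp → riripadp, kempaslidb → kekempaslidb) repeat the first consonant+vowel as a prefix.
So daglunuds → dadaglunuds.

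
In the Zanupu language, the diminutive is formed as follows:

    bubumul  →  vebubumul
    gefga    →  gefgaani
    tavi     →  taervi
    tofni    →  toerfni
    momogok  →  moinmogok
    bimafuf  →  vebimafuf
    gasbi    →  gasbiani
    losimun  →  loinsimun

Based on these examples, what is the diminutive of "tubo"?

tuerbo

"tubo" begins with t-. The stems beginning with t- (tofni → toerfni, tavi → taervi) insert -er- after the first vowel.
The other patterns: stems beginning with b- add the prefix ve-; stems beginning with g- add -ani; stems beginning with l- or m- insert -in- after the first vowel.
So tubo → tuerbo.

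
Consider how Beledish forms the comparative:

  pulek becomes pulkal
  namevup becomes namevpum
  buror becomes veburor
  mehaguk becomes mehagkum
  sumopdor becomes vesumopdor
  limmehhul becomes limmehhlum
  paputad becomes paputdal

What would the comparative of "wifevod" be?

vewifevod

"wifevod" has last vowel 'o'. The stems whose last vowel is 'o' (buror → veburor, sumopdor → vesumopdor) add the prefix ve-.
The other patterns: stems whose last vowel is 'u' delete the last vowel and add -um; stems whose last vowel is 'a' or 'e' delete the last vowel and add -al.
So wifevod → vewifevod.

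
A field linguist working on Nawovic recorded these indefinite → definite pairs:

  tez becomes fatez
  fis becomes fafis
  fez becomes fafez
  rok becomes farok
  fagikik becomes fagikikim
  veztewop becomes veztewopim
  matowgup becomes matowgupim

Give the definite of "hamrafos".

"hamrafos" has 3 vowels. The stems with 3 vowels (fagikik → fagikikim, veztewop → veztewopim, matowgup → matowgupim) add -im.
So hamrafos → hamrafosim.

hamrafosim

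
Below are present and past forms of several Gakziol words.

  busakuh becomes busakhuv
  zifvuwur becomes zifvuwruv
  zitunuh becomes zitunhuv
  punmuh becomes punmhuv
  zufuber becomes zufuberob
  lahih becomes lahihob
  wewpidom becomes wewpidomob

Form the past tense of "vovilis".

vovilisob

zifvuwur and zufuber both end in -r yet inflect differently (zifvuwruv, zufuberob), so the final letter is not what conditions the rule; the last vowel is.
"vovilis" has last vowel 'i'. The one such stem in the data (lahih → lahihob) adds -ob, so the same rule applies.
So vovilis → vovilisob.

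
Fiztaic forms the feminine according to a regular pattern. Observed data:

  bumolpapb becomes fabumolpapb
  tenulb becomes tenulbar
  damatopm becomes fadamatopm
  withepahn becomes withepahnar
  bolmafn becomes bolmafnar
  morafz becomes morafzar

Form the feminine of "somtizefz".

bumolpapb and tenulb both end in -b yet inflect differently (fabumolpapb, tenulbar), so the final letter is not what conditions the rule; the second-to-last letter is.
"somtizefz" has second-to-last letter 'f'. The stems whose second-to-last letter is 'f' (morafz → morafzar, bolmafn → bolmafnar) add -ar.
So somtizefz → somtizefzar.

somtizefzar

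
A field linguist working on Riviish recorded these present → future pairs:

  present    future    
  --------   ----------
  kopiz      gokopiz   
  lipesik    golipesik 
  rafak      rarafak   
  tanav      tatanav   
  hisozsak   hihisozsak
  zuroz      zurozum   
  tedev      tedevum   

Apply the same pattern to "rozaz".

lipesik and rafak both end in -k yet inflect differently (golipesik, rarafak), so the final letter is not what conditions the rule; the last vowel is.
"rozaz" has last vowel 'a'. The stems whose last vowel is 'a' (rafak → rarafak, tanav → tatanav, hisozsak → hihisozsak) repeat the first consonant+vowel as a prefix.
The other patterns: stems whose last vowel is 'i' add the prefix go-; stems whose last vowel is 'e' or 'o' add -um.
So rozaz → rorozaz.

rorozaz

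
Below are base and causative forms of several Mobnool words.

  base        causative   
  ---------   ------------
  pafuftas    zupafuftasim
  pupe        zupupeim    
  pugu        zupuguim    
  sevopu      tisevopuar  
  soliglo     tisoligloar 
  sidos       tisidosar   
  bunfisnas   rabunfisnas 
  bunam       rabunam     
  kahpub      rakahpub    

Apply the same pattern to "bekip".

rabekip

pugu and sevopu both end in -u yet inflect differently (zupuguim, tisevopuar), so the final letter is not what conditions the rule; the first letter is.
"bekip" begins with b-. The stems beginning with b- (bunfisnas → rabunfisnas, bunam → rabunam) add the prefix ra-.
So bekip → rabekip.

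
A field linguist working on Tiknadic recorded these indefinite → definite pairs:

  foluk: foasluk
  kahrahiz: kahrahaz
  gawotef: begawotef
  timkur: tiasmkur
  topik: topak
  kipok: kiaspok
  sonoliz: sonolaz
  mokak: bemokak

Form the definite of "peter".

bepeter

"peter" has last vowel 'e'. The one such stem in the data (gawotef → begawotef) adds the prefix be-, so the same rule applies.
The other patterns: stems whose last vowel is 'i' change the last vowel to 'a'; stems whose last vowel is 'o' or 'u' insert -as- after the first vowel.
So peter → bepeter.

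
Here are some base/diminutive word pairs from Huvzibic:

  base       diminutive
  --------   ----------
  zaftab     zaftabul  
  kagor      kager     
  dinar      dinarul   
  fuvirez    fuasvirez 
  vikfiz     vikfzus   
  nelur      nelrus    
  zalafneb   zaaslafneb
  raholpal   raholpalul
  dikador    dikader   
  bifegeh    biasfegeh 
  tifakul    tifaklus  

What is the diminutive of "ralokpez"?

zaftab and zalafneb both end in -b yet inflect differently (zaftabul, zaaslafneb), so the final letter is not what conditions the rule; the last vowel is.
"ralokpez" has last vowel 'e'. The stems whose last vowel is 'e' (fuvirez → fuasvirez, bifegeh → biasfegeh, zalafneb → zaaslafneb) insert -as- after the first vowel.
So ralokpez → raaslokpez.

raaslokpez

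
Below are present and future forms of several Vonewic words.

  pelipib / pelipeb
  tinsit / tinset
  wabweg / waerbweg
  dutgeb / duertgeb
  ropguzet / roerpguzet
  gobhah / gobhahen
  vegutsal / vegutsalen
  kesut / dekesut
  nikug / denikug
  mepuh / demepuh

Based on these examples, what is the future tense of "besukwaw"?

"besukwaw" has last vowel 'a'. The stems whose last vowel is 'a' (gobhah → gobhahen, vegutsal → vegutsalen) add -en.
So besukwaw → besukwawen.

besukwawen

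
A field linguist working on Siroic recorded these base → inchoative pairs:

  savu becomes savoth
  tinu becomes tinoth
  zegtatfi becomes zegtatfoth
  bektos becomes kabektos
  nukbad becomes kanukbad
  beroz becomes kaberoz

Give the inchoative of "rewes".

karewes

savu and bektos both have 2 vowels yet inflect differently (savoth, kabektos), so the number of vowels is not what conditions the rule; whether the stem ends in a vowel or a consonant is.
"rewes" ends in a consonant. The stems ending in a consonant (bektos → kabektos, nukbad → kanukbad, beroz → kaberoz) add the prefix ka-.
The other pattern: stems ending in a vowel drop the final letter and add -oth.
So rewes → karewes.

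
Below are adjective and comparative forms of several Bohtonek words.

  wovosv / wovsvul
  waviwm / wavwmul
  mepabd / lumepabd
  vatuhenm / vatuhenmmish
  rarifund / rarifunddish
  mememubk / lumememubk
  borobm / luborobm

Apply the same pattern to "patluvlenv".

patluvlenvvish

vatuhenm and borobm both end in -m yet inflect differently (vatuhenmmish, luborobm), so the final letter is not what conditions the rule; the second-to-last letter is.
"patluvlenv" has second-to-last letter 'n'. The stems whose second-to-last letter is 'n' (vatuhenm → vatuhenmmish, rarifund → rarifunddish) double the final consonant and add -ish.
So patluvlenv → patluvlenvvish.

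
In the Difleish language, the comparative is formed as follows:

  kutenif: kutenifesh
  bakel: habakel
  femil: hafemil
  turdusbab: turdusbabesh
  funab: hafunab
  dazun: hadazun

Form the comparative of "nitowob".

turdusbab and funab both end in -b yet inflect differently (turdusbabesh, hafunab), so the final letter is not what conditions the rule; the number of vowels is.
"nitowob" has 3 vowels. The stems with 3 vowels (turdusbab → turdusbabesh, kutenif → kutenifesh) add -esh.
So nitowob → nitowobesh.

nitowobesh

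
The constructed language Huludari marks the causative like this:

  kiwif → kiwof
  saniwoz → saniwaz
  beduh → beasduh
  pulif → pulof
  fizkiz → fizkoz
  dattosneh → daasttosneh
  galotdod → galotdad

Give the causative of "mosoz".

saniwoz and fizkiz both end in -z yet inflect differently (saniwaz, fizkoz), so the final letter is not what conditions the rule; the last vowel is.
"mosoz" has last vowel 'o'. The stems whose last vowel is 'o' (galotdod → galotdad, saniwoz → saniwaz) change the last vowel to 'a'.
So mosoz → mosaz.

mosaz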